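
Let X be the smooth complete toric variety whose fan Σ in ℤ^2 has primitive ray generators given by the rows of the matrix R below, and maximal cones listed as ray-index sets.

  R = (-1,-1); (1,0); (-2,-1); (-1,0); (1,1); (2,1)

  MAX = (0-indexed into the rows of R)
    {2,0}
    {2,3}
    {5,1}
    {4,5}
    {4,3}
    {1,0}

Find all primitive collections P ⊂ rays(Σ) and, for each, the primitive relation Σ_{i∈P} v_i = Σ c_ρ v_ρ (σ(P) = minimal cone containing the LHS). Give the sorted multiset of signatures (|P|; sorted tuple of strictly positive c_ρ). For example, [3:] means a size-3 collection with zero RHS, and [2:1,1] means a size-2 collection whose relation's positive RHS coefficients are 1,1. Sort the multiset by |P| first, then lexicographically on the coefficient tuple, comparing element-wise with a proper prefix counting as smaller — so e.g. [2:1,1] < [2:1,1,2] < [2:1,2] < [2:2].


9 minimal non-faces of Δ(Σ) (on 6 rays):

  {0,4}:  v_{0} + v_{4} = 0  ⇒ sig = [2:]
  {1,3}:  v_{1} + v_{3} = 0  ⇒ sig = [2:]
  {2,5}:  v_{2} + v_{5} = 0  ⇒ sig = [2:]
  {0,3}:  v_{0} + v_{3} = v_{2}  ⇒ sig = [2:1]
  {0,5}:  v_{0} + v_{5} = v_{1}  ⇒ sig = [2:1]
  {1,2}:  v_{1} + v_{2} = v_{0}  ⇒ sig = [2:1]
  {1,4}:  v_{1} + v_{4} = v_{5}  ⇒ sig = [2:1]
  {2,4}:  v_{2} + v_{4} = v_{3}  ⇒ sig = [2:1]
  {3,5}:  v_{3} + v_{5} = v_{4}  ⇒ sig = [2:1]

Sorted signature multiset PRS(X):
    [2:]
    [2:]
    [2:]
    [2:1]
    [2:1]
    [2:1]
    [2:1]
    [2:1]
    [2:1]


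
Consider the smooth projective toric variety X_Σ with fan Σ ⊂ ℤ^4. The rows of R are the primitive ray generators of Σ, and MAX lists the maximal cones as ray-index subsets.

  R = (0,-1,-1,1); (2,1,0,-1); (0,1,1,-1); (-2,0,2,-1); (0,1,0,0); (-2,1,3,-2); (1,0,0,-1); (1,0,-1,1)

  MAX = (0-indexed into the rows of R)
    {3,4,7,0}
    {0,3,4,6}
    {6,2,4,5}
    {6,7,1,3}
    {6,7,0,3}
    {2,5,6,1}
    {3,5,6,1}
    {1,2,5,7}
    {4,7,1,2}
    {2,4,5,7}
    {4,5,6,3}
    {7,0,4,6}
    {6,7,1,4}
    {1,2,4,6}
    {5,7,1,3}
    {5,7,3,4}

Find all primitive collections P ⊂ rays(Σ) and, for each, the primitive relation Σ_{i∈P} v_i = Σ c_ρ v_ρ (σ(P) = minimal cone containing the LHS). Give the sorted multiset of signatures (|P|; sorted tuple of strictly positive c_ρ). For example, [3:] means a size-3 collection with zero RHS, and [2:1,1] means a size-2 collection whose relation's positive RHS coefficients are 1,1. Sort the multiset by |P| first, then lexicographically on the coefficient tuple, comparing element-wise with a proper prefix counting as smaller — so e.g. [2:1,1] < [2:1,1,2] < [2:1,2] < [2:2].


Minimal non-faces — 9 found among 8 rays, 16 max cones:

  {0,2}:  v_{0} + v_{2} = 0 — sig = [2:]
  {0,5}:  v_{0} + v_{5} = v_{3} — sig = [2:1]
  {2,3}:  v_{2} + v_{3} = v_{5} — sig = [2:1]
  {0,1}:  v_{0} + v_{1} = v_{6} + v_{7} — sig = [2:1,1]
  {2,6,7}:  v_{2} + v_{6} + v_{7} = v_{1} — sig = [3:1]
  {5,6,7}:  v_{5} + v_{6} + v_{7} = v_{1} + v_{3} — sig = [3:1,1]
  {1,3,4}:  v_{1} + v_{3} + v_{4} = 2·v_{2} — sig = [3:2]
  {1,4,5}:  v_{1} + v_{4} + v_{5} = 3·v_{2} — sig = [3:3]
  {3,4,6,7}:  v_{3} + v_{4} + v_{6} + v_{7} = v_{2} — sig = [4:1]

Sorted signature multiset PRS(X):
[[2:], [2:1], [2:1], [2:1,1], [3:1], [3:1,1], [3:2], [3:3], [4:1]]


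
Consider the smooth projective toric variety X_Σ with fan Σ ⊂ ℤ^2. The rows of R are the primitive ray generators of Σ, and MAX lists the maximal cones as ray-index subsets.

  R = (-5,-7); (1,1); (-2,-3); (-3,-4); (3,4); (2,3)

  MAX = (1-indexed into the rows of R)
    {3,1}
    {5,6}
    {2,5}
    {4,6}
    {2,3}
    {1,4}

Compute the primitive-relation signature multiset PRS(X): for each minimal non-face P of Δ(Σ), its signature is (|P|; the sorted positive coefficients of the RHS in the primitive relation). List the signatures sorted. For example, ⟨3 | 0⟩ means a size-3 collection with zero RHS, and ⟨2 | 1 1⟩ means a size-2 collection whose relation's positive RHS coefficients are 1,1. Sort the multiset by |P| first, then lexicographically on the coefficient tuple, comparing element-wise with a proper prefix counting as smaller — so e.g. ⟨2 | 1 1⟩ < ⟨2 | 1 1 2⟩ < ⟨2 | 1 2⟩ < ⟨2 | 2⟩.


The 9 primitive collections of Σ (r=6, n=2):

  P = {3,6}:  v_{3} + v_{6} = 0 — sig = ⟨2 | 0⟩
  P = {4,5}:  v_{4} + v_{5} = 0 — sig = ⟨2 | 0⟩
  P = {1,5}:  v_{1} + v_{5} = v_{3} — sig = ⟨2 | 1⟩
  P = {1,6}:  v_{1} + v_{6} = v_{4} — sig = ⟨2 | 1⟩
  P = {2,4}:  v_{2} + v_{4} = v_{3} — sig = ⟨2 | 1⟩
  P = {2,6}:  v_{2} + v_{6} = v_{5} — sig = ⟨2 | 1⟩
  P = {3,4}:  v_{3} + v_{4} = v_{1} — sig = ⟨2 | 1⟩
  P = {3,5}:  v_{3} + v_{5} = v_{2} — sig = ⟨2 | 1⟩
  P = {1,2}:  v_{1} + v_{2} = 2·v_{3} — sig = ⟨2 | 2⟩

Hence PRS(X_Σ) =
    ⟨2 | 0⟩
    ⟨2 | 0⟩
    ⟨2 | 1⟩
    ⟨2 | 1⟩
    ⟨2 | 1⟩
    ⟨2 | 1⟩
    ⟨2 | 1⟩
    ⟨2 | 1⟩
    ⟨2 | 2⟩


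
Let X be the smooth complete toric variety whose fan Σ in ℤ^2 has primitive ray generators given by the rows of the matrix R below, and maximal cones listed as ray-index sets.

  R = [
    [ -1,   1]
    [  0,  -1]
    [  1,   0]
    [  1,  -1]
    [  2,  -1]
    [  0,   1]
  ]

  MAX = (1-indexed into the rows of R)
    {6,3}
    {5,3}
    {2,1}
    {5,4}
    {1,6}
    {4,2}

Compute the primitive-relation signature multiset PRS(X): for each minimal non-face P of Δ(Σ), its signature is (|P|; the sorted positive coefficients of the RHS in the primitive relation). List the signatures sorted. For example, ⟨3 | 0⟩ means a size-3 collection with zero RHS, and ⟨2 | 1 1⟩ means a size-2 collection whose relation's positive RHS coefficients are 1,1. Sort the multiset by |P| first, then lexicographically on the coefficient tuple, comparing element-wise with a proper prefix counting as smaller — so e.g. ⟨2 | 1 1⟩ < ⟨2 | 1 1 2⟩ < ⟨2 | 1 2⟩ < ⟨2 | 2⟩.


Δ(Σ) — 6 vertices, 9 min non-faces:

  P={1,4}:  v_{1} + v_{4} = 0 — sig = ⟨2 | 0⟩
  P={2,6}:  v_{2} + v_{6} = 0 — sig = ⟨2 | 0⟩
  P={1,3}:  v_{1} + v_{3} = v_{6} — sig = ⟨2 | 1⟩
  P={1,5}:  v_{1} + v_{5} = v_{3} — sig = ⟨2 | 1⟩
  P={2,3}:  v_{2} + v_{3} = v_{4} — sig = ⟨2 | 1⟩
  P={3,4}:  v_{3} + v_{4} = v_{5} — sig = ⟨2 | 1⟩
  P={4,6}:  v_{4} + v_{6} = v_{3} — sig = ⟨2 | 1⟩
  P={2,5}:  v_{2} + v_{5} = 2·v_{4} — sig = ⟨2 | 2⟩
  P={5,6}:  v_{5} + v_{6} = 2·v_{3} — sig = ⟨2 | 2⟩

Hence PRS(X_Σ) =
    ⟨2 | 0⟩
    ⟨2 | 0⟩
    ⟨2 | 1⟩
    ⟨2 | 1⟩
    ⟨2 | 1⟩
    ⟨2 | 1⟩
    ⟨2 | 1⟩
    ⟨2 | 2⟩
    ⟨2 | 2⟩


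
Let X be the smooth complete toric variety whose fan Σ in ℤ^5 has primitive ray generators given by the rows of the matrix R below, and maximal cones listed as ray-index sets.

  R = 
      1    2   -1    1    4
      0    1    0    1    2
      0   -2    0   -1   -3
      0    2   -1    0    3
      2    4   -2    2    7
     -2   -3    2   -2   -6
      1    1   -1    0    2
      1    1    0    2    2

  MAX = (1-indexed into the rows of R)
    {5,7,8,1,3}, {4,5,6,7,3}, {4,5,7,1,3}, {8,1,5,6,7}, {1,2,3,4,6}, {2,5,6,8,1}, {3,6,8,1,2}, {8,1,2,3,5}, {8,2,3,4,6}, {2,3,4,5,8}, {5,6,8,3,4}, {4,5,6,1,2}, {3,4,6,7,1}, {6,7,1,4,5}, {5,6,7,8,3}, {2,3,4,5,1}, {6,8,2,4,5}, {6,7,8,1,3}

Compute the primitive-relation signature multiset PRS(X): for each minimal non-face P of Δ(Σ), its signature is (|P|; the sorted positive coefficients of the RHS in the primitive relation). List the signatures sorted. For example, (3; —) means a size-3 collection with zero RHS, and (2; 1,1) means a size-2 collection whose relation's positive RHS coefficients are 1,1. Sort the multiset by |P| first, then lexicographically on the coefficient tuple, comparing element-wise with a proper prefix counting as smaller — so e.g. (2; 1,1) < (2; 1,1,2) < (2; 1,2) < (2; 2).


Δ(Σ) — 8 vertices, 5 min non-faces:

  P = {2,7}:  v_{2} + v_{7} = v_{1}  ⇒ sig = (2; 1)
  P = {4,7,8}:  v_{4} + v_{7} + v_{8} = v_{5}  ⇒ sig = (3; 1)
  P = {1,4,8}:  v_{1} + v_{4} + v_{8} = v_{2} + v_{5}  ⇒ sig = (3; 1,1)
  P = {2,3,5,6}:  v_{2} + v_{3} + v_{5} + v_{6} = 0  ⇒ sig = (4; —)
  P = {1,3,5,6}:  v_{1} + v_{3} + v_{5} + v_{6} = v_{7}  ⇒ sig = (4; 1)

so the primitive-relation signature multiset is
    (2; 1)
    (3; 1)
    (3; 1,1)
    (4; —)
    (4; 1)


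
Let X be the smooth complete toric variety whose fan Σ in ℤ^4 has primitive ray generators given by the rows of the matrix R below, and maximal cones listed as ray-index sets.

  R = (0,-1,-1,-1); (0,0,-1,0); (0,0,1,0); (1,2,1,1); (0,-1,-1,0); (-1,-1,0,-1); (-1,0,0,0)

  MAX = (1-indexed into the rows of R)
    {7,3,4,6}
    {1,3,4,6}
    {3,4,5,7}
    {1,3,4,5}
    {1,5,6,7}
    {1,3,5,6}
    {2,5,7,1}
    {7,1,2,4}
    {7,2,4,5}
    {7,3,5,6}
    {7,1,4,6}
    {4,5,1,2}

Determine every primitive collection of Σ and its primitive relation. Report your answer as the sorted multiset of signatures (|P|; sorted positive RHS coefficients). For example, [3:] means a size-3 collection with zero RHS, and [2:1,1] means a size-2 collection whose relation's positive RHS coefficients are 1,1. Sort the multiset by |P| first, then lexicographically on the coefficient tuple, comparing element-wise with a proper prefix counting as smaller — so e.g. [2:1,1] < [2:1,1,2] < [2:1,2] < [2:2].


The 5 primitive collections of Σ (r=7, n=4):

  P = {2,3}:  v_{2} + v_{3} = 0 — sig = [2:]
  P = {2,6}:  v_{2} + v_{6} = v_{1} + v_{7} — sig = [2:1,1]
  P = {4,5,6}:  v_{4} + v_{5} + v_{6} = 0 — sig = [3:]
  P = {1,3,7}:  v_{1} + v_{3} + v_{7} = v_{6} — sig = [3:1]
  P = {1,4,5,7}:  v_{1} + v_{4} + v_{5} + v_{7} = v_{2} — sig = [4:1]

Signatures (|P|; sorted positive RHS coefficients), sorted:
[[2:], [2:1,1], [3:], [3:1], [4:1]]


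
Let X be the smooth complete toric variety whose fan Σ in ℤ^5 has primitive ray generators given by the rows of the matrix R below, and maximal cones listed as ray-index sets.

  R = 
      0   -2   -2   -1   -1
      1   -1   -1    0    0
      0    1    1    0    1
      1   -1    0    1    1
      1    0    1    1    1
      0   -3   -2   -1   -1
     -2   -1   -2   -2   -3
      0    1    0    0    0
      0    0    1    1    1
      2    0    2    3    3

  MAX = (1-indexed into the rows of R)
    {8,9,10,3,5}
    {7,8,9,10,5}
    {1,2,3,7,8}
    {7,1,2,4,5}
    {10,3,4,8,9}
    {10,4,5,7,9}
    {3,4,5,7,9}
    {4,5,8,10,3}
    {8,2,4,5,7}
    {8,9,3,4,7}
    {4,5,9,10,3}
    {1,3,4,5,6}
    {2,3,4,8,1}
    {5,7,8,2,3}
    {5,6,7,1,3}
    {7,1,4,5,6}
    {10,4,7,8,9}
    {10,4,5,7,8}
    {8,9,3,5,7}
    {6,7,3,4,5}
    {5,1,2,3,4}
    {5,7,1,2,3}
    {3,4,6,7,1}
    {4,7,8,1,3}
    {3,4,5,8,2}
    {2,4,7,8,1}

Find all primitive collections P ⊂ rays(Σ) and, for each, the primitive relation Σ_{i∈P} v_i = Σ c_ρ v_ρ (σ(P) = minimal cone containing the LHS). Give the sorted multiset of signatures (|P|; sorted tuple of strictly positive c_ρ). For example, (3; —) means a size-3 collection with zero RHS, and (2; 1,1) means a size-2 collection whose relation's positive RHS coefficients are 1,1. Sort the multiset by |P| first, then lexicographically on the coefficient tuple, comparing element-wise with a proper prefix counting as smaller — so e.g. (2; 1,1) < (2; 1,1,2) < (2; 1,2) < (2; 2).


Primitive collections (14):

  P = {2,9}:  v_{2} + v_{9} = v_{4}  ⇒ sig = (2; 1)
  P = {6,8}:  v_{6} + v_{8} = v_{1}  ⇒ sig = (2; 1)
  P = {6,10}:  v_{6} + v_{10} = v_{3} + 3·v_{4} + v_{5} + v_{7}  ⇒ sig = (2; 1,1,1,3)
  P = {1,9}:  v_{1} + v_{9} = v_{3} + 2·v_{4} + v_{7}  ⇒ sig = (2; 1,1,2)
  P = {2,10}:  v_{2} + v_{10} = 2·v_{4} + v_{5} + v_{8}  ⇒ sig = (2; 1,1,2)
  P = {2,6}:  v_{2} + v_{6} = 2·v_{1} + v_{5}  ⇒ sig = (2; 1,2)
  P = {6,9}:  v_{6} + v_{9} = 2·v_{3} + 3·v_{4} + v_{5} + 2·v_{7}  ⇒ sig = (2; 1,2,2,3)
  P = {1,10}:  v_{1} + v_{10} = 2·v_{4}  ⇒ sig = (2; 2)
  P = {1,5,8}:  v_{1} + v_{5} + v_{8} = v_{2}  ⇒ sig = (3; 1)
  P = {3,7,10}:  v_{3} + v_{7} + v_{10} = v_{9}  ⇒ sig = (3; 1)
  P = {2,3,4,7}:  v_{2} + v_{3} + v_{4} + v_{7} = v_{1}  ⇒ sig = (4; 1)
  P = {4,5,8,9}:  v_{4} + v_{5} + v_{8} + v_{9} = v_{10}  ⇒ sig = (4; 1)
  P = {3,4,5,7,8}:  v_{3} + v_{4} + v_{5} + v_{7} + v_{8} = 0  ⇒ sig = (5; —)
  P = {1,3,4,5,7}:  v_{1} + v_{3} + v_{4} + v_{5} + v_{7} = v_{6}  ⇒ sig = (5; 1)

Sorted signature multiset PRS(X):
    (2; 1)
    (2; 1)
    (2; 1,1,1,3)
    (2; 1,1,2)
    (2; 1,1,2)
    (2; 1,2)
    (2; 1,2,2,3)
    (2; 2)
    (3; 1)
    (3; 1)
    (4; 1)
    (4; 1)
    (5; —)
    (5; 1)


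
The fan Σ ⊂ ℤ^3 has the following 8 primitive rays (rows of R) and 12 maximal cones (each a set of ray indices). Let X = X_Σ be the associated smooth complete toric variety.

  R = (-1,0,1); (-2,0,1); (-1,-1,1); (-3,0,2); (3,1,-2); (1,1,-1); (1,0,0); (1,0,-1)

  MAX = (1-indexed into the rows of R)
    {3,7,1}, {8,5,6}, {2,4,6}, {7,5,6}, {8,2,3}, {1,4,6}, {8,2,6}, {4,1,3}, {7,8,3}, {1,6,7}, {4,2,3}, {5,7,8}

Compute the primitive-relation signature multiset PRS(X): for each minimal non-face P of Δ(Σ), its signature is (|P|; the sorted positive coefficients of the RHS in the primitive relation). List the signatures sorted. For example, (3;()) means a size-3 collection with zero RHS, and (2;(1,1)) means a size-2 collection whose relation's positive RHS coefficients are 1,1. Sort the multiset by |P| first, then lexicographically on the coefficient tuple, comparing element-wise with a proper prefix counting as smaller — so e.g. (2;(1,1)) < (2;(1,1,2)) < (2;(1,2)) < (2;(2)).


11 collections generate NE(X_Σ); each relation:

  • {1,8}:  v_{1} + v_{8} = 0  so sig = (2;())
  • {3,6}:  v_{3} + v_{6} = 0  so sig = (2;())
  • {1,2}:  v_{1} + v_{2} = v_{4}  so sig = (2;(1))
  • {2,5}:  v_{2} + v_{5} = v_{6}  so sig = (2;(1))
  • {2,7}:  v_{2} + v_{7} = v_{1}  so sig = (2;(1))
  • {4,8}:  v_{4} + v_{8} = v_{2}  so sig = (2;(1))
  • {1,5}:  v_{1} + v_{5} = v_{6} + v_{7}  so sig = (2;(1,1))
  • {3,5}:  v_{3} + v_{5} = v_{7} + v_{8}  so sig = (2;(1,1))
  • {4,5}:  v_{4} + v_{5} = v_{1} + v_{6}  so sig = (2;(1,1))
  • {4,7}:  v_{4} + v_{7} = 2·v_{1}  so sig = (2;(2))
  • {6,7,8}:  v_{6} + v_{7} + v_{8} = v_{5}  so sig = (3;(1))

Hence PRS(X_Σ) =
[(2;()), (2;()), (2;(1)), (2;(1)), (2;(1)), (2;(1)), (2;(1,1)), (2;(1,1)), (2;(1,1)), (2;(2)), (3;(1))]


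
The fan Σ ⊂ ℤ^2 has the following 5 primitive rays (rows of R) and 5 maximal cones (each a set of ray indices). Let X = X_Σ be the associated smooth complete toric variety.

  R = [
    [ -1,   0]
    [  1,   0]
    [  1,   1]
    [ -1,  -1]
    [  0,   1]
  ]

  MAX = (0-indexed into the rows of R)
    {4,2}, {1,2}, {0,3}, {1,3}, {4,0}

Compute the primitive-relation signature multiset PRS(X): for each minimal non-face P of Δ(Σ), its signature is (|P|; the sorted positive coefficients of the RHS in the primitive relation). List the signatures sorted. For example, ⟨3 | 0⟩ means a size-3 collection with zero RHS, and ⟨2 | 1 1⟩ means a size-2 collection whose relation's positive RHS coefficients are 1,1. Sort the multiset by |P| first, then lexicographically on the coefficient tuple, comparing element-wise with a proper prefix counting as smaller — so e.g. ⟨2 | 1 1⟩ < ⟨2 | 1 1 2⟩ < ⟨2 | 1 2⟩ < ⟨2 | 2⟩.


|primitive collections| = 5. Relations:

  {0,1}:  v_{0} + v_{1} = 0  ⟹  sig = ⟨2 | 0⟩
  {2,3}:  v_{2} + v_{3} = 0  ⟹  sig = ⟨2 | 0⟩
  {0,2}:  v_{0} + v_{2} = v_{4}  ⟹  sig = ⟨2 | 1⟩
  {1,4}:  v_{1} + v_{4} = v_{2}  ⟹  sig = ⟨2 | 1⟩
  {3,4}:  v_{3} + v_{4} = v_{0}  ⟹  sig = ⟨2 | 1⟩

Signatures (|P|; sorted positive RHS coefficients), sorted:
[⟨2 | 0⟩, ⟨2 | 0⟩, ⟨2 | 1⟩, ⟨2 | 1⟩, ⟨2 | 1⟩]


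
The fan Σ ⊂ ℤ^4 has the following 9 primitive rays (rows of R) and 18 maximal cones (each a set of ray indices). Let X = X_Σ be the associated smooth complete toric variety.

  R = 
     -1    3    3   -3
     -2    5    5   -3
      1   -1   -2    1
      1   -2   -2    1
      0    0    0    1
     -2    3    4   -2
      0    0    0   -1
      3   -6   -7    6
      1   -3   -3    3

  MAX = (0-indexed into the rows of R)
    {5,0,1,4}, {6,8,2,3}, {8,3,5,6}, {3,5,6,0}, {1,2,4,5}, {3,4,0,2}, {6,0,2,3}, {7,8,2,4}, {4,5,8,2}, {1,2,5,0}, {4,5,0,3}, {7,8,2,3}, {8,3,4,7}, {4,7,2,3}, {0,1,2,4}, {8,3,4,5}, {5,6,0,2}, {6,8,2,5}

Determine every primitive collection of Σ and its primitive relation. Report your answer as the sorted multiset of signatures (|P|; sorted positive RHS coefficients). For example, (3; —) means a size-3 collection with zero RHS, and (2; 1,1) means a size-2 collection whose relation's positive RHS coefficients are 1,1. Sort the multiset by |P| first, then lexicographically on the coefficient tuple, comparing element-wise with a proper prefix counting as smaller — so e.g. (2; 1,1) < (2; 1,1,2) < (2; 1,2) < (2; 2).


Minimal non-faces — 12 found among 9 rays, 18 max cones:

  P = {0,8}:  v_{0} + v_{8} = 0  ⇒ sig = (2; —)
  P = {4,6}:  v_{4} + v_{6} = 0  ⇒ sig = (2; —)
  P = {1,3}:  v_{1} + v_{3} = v_{0} + v_{4}  ⇒ sig = (2; 1,1)
  P = {5,7}:  v_{5} + v_{7} = v_{4} + v_{8}  ⇒ sig = (2; 1,1)
  P = {0,7}:  v_{0} + v_{7} = v_{2} + v_{3} + v_{4}  ⇒ sig = (2; 1,1,1)
  P = {1,6}:  v_{1} + v_{6} = v_{0} + v_{2} + v_{5}  ⇒ sig = (2; 1,1,1)
  P = {1,8}:  v_{1} + v_{8} = v_{2} + v_{4} + v_{5}  ⇒ sig = (2; 1,1,1)
  P = {6,7}:  v_{6} + v_{7} = v_{2} + v_{3} + v_{8}  ⇒ sig = (2; 1,1,1)
  P = {1,7}:  v_{1} + v_{7} = v_{2} + 2·v_{4}  ⇒ sig = (2; 1,2)
  P = {2,3,5}:  v_{2} + v_{3} + v_{5} = 0  ⇒ sig = (3; —)
  P = {0,2,4,5}:  v_{0} + v_{2} + v_{4} + v_{5} = v_{1}  ⇒ sig = (4; 1)
  P = {2,3,4,8}:  v_{2} + v_{3} + v_{4} + v_{8} = v_{7}  ⇒ sig = (4; 1)

Hence PRS(X_Σ) =
[(2; —), (2; —), (2; 1,1), (2; 1,1), (2; 1,1,1), (2; 1,1,1), (2; 1,1,1), (2; 1,1,1), (2; 1,2), (3; —), (4; 1), (4; 1)]


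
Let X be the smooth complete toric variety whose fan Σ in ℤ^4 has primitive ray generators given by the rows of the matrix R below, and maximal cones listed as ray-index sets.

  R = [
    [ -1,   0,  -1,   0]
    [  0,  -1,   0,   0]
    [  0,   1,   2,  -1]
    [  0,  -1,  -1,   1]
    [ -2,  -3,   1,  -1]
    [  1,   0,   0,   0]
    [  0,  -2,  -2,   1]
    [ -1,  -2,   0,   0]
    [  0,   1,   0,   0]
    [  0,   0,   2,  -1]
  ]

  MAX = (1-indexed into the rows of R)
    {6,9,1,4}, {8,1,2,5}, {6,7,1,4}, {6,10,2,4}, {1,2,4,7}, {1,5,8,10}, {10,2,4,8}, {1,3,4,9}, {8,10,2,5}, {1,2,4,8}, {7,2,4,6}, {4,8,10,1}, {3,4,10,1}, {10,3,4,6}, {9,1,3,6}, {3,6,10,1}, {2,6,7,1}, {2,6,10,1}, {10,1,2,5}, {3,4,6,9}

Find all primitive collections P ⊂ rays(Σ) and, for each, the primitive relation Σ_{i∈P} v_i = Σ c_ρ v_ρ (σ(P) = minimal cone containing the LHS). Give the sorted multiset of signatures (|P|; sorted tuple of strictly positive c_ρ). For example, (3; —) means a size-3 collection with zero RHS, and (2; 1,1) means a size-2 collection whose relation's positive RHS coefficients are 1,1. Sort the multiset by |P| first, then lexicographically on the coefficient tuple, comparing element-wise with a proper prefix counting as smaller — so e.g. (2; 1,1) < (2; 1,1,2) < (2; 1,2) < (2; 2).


20 minimal non-faces of Δ(Σ) (on 10 rays):

  • {2,9}:  v_{2} + v_{9} = 0  →  sig = (2; —)
  • {2,3}:  v_{2} + v_{3} = v_{10}  →  sig = (2; 1)
  • {3,7}:  v_{3} + v_{7} = v_{2}  →  sig = (2; 1)
  • {9,10}:  v_{9} + v_{10} = v_{3}  →  sig = (2; 1)
  • {5,9}:  v_{5} + v_{9} = v_{1} + v_{8} + v_{10}  →  sig = (2; 1,1,1)
  • {7,9}:  v_{7} + v_{9} = v_{1} + v_{4} + v_{6}  →  sig = (2; 1,1,1)
  • {8,9}:  v_{8} + v_{9} = v_{1} + v_{4} + v_{10}  →  sig = (2; 1,1,1)
  • {3,5}:  v_{3} + v_{5} = v_{1} + v_{8} + 2·v_{10}  →  sig = (2; 1,1,2)
  • {3,8}:  v_{3} + v_{8} = v_{1} + v_{4} + 2·v_{10}  →  sig = (2; 1,1,2)
  • {5,6}:  v_{5} + v_{6} = v_{1} + 3·v_{2} + v_{10}  →  sig = (2; 1,1,3)
  • {5,7}:  v_{5} + v_{7} = v_{1} + 3·v_{2} + v_{8}  →  sig = (2; 1,1,3)
  • {7,8}:  v_{7} + v_{8} = v_{1} + 3·v_{2} + v_{4}  →  sig = (2; 1,1,3)
  • {4,5}:  v_{4} + v_{5} = 2·v_{8}  →  sig = (2; 2)
  • {6,8}:  v_{6} + v_{8} = 2·v_{2}  →  sig = (2; 2)
  • {7,10}:  v_{7} + v_{10} = 2·v_{2}  →  sig = (2; 2)
  • {1,3,4,6}:  v_{1} + v_{3} + v_{4} + v_{6} = 0  →  sig = (4; —)
  • {1,2,4,6}:  v_{1} + v_{2} + v_{4} + v_{6} = v_{7}  →  sig = (4; 1)
  • {1,2,4,10}:  v_{1} + v_{2} + v_{4} + v_{10} = v_{8}  →  sig = (4; 1)
  • {1,2,8,10}:  v_{1} + v_{2} + v_{8} + v_{10} = v_{5}  →  sig = (4; 1)
  • {1,4,6,10}:  v_{1} + v_{4} + v_{6} + v_{10} = v_{2}  →  sig = (4; 1)

so the primitive-relation signature multiset is
    (2; —)
    (2; 1)
    (2; 1)
    (2; 1)
    (2; 1,1,1)
    (2; 1,1,1)
    (2; 1,1,1)
    (2; 1,1,2)
    (2; 1,1,2)
    (2; 1,1,3)
    (2; 1,1,3)
    (2; 1,1,3)
    (2; 2)
    (2; 2)
    (2; 2)
    (4; —)
    (4; 1)
    (4; 1)
    (4; 1)
    (4; 1)


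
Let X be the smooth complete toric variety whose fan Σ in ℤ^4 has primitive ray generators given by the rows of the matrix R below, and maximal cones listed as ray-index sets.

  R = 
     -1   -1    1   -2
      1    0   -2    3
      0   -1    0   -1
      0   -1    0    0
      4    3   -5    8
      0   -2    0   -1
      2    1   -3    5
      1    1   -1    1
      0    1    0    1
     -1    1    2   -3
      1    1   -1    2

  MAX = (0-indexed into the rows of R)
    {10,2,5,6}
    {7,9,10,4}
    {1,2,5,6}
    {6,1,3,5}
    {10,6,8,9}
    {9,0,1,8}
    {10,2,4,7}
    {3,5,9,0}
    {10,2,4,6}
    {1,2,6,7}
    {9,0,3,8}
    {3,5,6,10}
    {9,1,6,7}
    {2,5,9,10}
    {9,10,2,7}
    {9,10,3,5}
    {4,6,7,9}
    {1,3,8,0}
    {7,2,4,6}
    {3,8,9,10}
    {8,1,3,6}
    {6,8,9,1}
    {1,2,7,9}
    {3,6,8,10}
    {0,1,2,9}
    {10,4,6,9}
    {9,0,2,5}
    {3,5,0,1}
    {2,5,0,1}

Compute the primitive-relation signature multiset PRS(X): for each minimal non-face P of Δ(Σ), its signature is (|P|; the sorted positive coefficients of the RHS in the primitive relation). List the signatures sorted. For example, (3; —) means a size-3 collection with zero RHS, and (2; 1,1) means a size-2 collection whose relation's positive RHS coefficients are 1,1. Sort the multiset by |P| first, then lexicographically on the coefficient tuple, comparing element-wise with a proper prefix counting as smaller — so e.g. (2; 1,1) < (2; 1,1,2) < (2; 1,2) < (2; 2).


22 collections generate NE(X_Σ); each relation:

  P = {0,10}:  v_{0} + v_{10} = 0  ⇒ sig = (2; —)
  P = {2,8}:  v_{2} + v_{8} = 0  ⇒ sig = (2; —)
  P = {0,6}:  v_{0} + v_{6} = v_{1}  ⇒ sig = (2; 1)
  P = {1,10}:  v_{1} + v_{10} = v_{6}  ⇒ sig = (2; 1)
  P = {2,3}:  v_{2} + v_{3} = v_{5}  ⇒ sig = (2; 1)
  P = {5,8}:  v_{5} + v_{8} = v_{3}  ⇒ sig = (2; 1)
  P = {0,4}:  v_{0} + v_{4} = v_{6} + v_{7}  ⇒ sig = (2; 1,1)
  P = {3,7}:  v_{3} + v_{7} = v_{2} + v_{10}  ⇒ sig = (2; 1,1)
  P = {7,8}:  v_{7} + v_{8} = v_{6} + v_{9}  ⇒ sig = (2; 1,1)
  P = {0,7}:  v_{0} + v_{7} = v_{1} + v_{2} + v_{9}  ⇒ sig = (2; 1,1,1)
  P = {3,4}:  v_{3} + v_{4} = v_{2} + v_{6} + 2·v_{10}  ⇒ sig = (2; 1,1,2)
  P = {4,8}:  v_{4} + v_{8} = 2·v_{6} + v_{9} + v_{10}  ⇒ sig = (2; 1,1,2)
  P = {1,4}:  v_{1} + v_{4} = 2·v_{6} + v_{7}  ⇒ sig = (2; 1,2)
  P = {5,7}:  v_{5} + v_{7} = 2·v_{2} + v_{10}  ⇒ sig = (2; 1,2)
  P = {4,5}:  v_{4} + v_{5} = 2·v_{2} + v_{6} + 2·v_{10}  ⇒ sig = (2; 1,2,2)
  P = {1,3,9}:  v_{1} + v_{3} + v_{9} = 0  ⇒ sig = (3; —)
  P = {1,5,9}:  v_{1} + v_{5} + v_{9} = v_{2}  ⇒ sig = (3; 1)
  P = {2,6,9}:  v_{2} + v_{6} + v_{9} = v_{7}  ⇒ sig = (3; 1)
  P = {3,6,9}:  v_{3} + v_{6} + v_{9} = v_{10}  ⇒ sig = (3; 1)
  P = {6,7,10}:  v_{6} + v_{7} + v_{10} = v_{4}  ⇒ sig = (3; 1)
  P = {5,6,9}:  v_{5} + v_{6} + v_{9} = v_{2} + v_{10}  ⇒ sig = (3; 1,1)
  P = {2,4,9}:  v_{2} + v_{4} + v_{9} = 2·v_{7} + v_{10}  ⇒ sig = (3; 1,2)

Signatures (|P|; sorted positive RHS coefficients), sorted:
{ (2; —) ×2,  (2; 1) ×4,  (2; 1,1) ×3,  (2; 1,1,1),  (2; 1,1,2) ×2,  (2; 1,2) ×2,  (2; 1,2,2),  (3; —),  (3; 1) ×4,  (3; 1,1),  (3; 1,2) }


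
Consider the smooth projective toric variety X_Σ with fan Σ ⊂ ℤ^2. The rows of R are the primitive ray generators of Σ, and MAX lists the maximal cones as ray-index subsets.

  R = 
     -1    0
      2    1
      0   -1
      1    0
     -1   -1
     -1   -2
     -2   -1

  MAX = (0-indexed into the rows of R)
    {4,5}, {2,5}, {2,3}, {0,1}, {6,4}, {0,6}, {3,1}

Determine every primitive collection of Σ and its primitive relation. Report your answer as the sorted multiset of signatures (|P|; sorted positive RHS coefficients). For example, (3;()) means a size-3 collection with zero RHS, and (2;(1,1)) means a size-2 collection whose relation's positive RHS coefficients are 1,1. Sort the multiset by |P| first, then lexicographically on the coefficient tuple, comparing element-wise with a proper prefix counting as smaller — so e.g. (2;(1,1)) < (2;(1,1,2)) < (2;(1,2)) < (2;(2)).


|primitive collections| = 14. Relations:

  • {0,3}:  v_{0} + v_{3} = 0 — sig = (2;())
  • {1,6}:  v_{1} + v_{6} = 0 — sig = (2;())
  • {0,2}:  v_{0} + v_{2} = v_{4} — sig = (2;(1))
  • {0,4}:  v_{0} + v_{4} = v_{6} — sig = (2;(1))
  • {1,4}:  v_{1} + v_{4} = v_{3} — sig = (2;(1))
  • {2,4}:  v_{2} + v_{4} = v_{5} — sig = (2;(1))
  • {3,4}:  v_{3} + v_{4} = v_{2} — sig = (2;(1))
  • {3,6}:  v_{3} + v_{6} = v_{4} — sig = (2;(1))
  • {1,5}:  v_{1} + v_{5} = v_{2} + v_{3} — sig = (2;(1,1))
  • {0,5}:  v_{0} + v_{5} = 2·v_{4} — sig = (2;(2))
  • {1,2}:  v_{1} + v_{2} = 2·v_{3} — sig = (2;(2))
  • {2,6}:  v_{2} + v_{6} = 2·v_{4} — sig = (2;(2))
  • {3,5}:  v_{3} + v_{5} = 2·v_{2} — sig = (2;(2))
  • {5,6}:  v_{5} + v_{6} = 3·v_{4} — sig = (2;(3))

Hence PRS(X_Σ) =
    |P|=2: 14 collections, coeffs (), (), (1), (1), (1), (1), (1), (1), (1,1), (2), (2), (2), (2), (3)


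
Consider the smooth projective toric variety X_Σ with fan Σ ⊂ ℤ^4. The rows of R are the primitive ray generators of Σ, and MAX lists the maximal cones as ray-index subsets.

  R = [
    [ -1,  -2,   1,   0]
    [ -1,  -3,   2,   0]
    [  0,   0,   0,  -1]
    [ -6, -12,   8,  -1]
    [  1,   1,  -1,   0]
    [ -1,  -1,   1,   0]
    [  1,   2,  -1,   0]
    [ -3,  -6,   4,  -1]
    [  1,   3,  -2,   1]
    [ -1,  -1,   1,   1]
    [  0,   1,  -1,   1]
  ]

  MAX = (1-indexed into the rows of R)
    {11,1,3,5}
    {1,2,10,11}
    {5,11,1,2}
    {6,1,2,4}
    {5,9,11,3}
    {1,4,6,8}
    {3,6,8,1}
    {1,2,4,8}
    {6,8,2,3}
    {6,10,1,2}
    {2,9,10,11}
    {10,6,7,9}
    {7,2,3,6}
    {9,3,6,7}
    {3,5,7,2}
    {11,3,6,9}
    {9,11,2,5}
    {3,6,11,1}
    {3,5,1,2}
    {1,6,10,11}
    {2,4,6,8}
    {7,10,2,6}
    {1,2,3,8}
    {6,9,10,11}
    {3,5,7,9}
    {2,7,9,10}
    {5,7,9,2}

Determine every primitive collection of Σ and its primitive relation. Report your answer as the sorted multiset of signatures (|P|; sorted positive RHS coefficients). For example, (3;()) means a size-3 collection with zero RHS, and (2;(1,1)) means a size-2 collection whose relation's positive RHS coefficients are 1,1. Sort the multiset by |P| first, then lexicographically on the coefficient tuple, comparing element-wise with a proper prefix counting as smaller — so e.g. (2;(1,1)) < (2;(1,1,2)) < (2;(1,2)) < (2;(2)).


Δ(Σ) — 11 vertices, 23 min non-faces:

  {1,7}:  v_{1} + v_{7} = 0 — sig = (2;())
  {5,6}:  v_{5} + v_{6} = 0 — sig = (2;())
  {1,9}:  v_{1} + v_{9} = v_{11} — sig = (2;(1))
  {3,10}:  v_{3} + v_{10} = v_{6} — sig = (2;(1))
  {7,11}:  v_{7} + v_{11} = v_{9} — sig = (2;(1))
  {5,10}:  v_{5} + v_{10} = v_{2} + v_{9} — sig = (2;(1,1))
  {8,9}:  v_{8} + v_{9} = v_{1} + v_{6} — sig = (2;(1,1))
  {4,5}:  v_{4} + v_{5} = v_{1} + v_{2} + v_{8} — sig = (2;(1,1,1))
  {4,7}:  v_{4} + v_{7} = v_{2} + v_{6} + v_{8} — sig = (2;(1,1,1))
  {5,8}:  v_{5} + v_{8} = v_{1} + v_{2} + v_{3} — sig = (2;(1,1,1))
  {7,8}:  v_{7} + v_{8} = v_{2} + v_{3} + v_{6} — sig = (2;(1,1,1))
  {8,10}:  v_{8} + v_{10} = v_{1} + v_{2} + 2·v_{6} — sig = (2;(1,1,2))
  {8,11}:  v_{8} + v_{11} = 2·v_{1} + v_{6} — sig = (2;(1,2))
  {4,9}:  v_{4} + v_{9} = 2·v_{1} + v_{2} + 2·v_{6} — sig = (2;(1,2,2))
  {4,11}:  v_{4} + v_{11} = 3·v_{1} + v_{2} + 2·v_{6} — sig = (2;(1,2,3))
  {3,4}:  v_{3} + v_{4} = 2·v_{8} — sig = (2;(2))
  {4,10}:  v_{4} + v_{10} = 2·v_{1} + 2·v_{2} + 3·v_{6} — sig = (2;(2,2,3))
  {2,3,9}:  v_{2} + v_{3} + v_{9} = 0 — sig = (3;())
  {2,3,11}:  v_{2} + v_{3} + v_{11} = v_{1} — sig = (3;(1))
  {2,6,9}:  v_{2} + v_{6} + v_{9} = v_{10} — sig = (3;(1))
  {2,6,11}:  v_{2} + v_{6} + v_{11} = v_{1} + v_{10} — sig = (3;(1,1))
  {1,2,3,6}:  v_{1} + v_{2} + v_{3} + v_{6} = v_{8} — sig = (4;(1))
  {1,2,6,8}:  v_{1} + v_{2} + v_{6} + v_{8} = v_{4} — sig = (4;(1))

Sorted signature multiset PRS(X):
{ (2;()) ×2,  (2;(1)) ×3,  (2;(1,1)) ×2,  (2;(1,1,1)) ×4,  (2;(1,1,2)),  (2;(1,2)),  (2;(1,2,2)),  (2;(1,2,3)),  (2;(2)),  (2;(2,2,3)),  (3;()),  (3;(1)) ×2,  (3;(1,1)),  (4;(1)) ×2 }


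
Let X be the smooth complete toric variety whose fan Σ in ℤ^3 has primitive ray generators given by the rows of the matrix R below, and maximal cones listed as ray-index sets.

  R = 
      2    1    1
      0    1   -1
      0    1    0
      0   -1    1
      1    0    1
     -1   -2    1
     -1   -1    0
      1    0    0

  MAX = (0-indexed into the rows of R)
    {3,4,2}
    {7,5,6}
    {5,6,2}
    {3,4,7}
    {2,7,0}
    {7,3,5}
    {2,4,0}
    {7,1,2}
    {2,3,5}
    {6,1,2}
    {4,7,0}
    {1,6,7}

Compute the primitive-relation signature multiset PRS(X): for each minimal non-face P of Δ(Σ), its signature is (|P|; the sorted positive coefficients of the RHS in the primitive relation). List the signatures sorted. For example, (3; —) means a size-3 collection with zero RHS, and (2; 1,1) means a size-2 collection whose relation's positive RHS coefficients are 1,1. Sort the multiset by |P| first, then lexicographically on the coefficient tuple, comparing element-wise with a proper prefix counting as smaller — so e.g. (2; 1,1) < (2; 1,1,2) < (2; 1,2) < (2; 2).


14 collections generate NE(X_Σ); each relation:

  • {1,3}:  v_{1} + v_{3} = 0  ⟹  sig = (2; —)
  • {0,6}:  v_{0} + v_{6} = v_{4}  ⟹  sig = (2; 1)
  • {1,5}:  v_{1} + v_{5} = v_{6}  ⟹  sig = (2; 1)
  • {3,6}:  v_{3} + v_{6} = v_{5}  ⟹  sig = (2; 1)
  • {4,6}:  v_{4} + v_{6} = v_{3}  ⟹  sig = (2; 1)
  • {0,5}:  v_{0} + v_{5} = v_{3} + v_{4}  ⟹  sig = (2; 1,1)
  • {1,4}:  v_{1} + v_{4} = v_{2} + v_{7}  ⟹  sig = (2; 1,1)
  • {0,3}:  v_{0} + v_{3} = 2·v_{4}  ⟹  sig = (2; 2)
  • {4,5}:  v_{4} + v_{5} = 2·v_{3}  ⟹  sig = (2; 2)
  • {0,1}:  v_{0} + v_{1} = 2·v_{2} + 2·v_{7}  ⟹  sig = (2; 2,2)
  • {2,6,7}:  v_{2} + v_{6} + v_{7} = 0  ⟹  sig = (3; —)
  • {2,3,7}:  v_{2} + v_{3} + v_{7} = v_{4}  ⟹  sig = (3; 1)
  • {2,4,7}:  v_{2} + v_{4} + v_{7} = v_{0}  ⟹  sig = (3; 1)
  • {2,5,7}:  v_{2} + v_{5} + v_{7} = v_{3}  ⟹  sig = (3; 1)

Sorted signature multiset PRS(X):
{ (2; —),  (2; 1) ×4,  (2; 1,1) ×2,  (2; 2) ×2,  (2; 2,2),  (3; —),  (3; 1) ×3 }


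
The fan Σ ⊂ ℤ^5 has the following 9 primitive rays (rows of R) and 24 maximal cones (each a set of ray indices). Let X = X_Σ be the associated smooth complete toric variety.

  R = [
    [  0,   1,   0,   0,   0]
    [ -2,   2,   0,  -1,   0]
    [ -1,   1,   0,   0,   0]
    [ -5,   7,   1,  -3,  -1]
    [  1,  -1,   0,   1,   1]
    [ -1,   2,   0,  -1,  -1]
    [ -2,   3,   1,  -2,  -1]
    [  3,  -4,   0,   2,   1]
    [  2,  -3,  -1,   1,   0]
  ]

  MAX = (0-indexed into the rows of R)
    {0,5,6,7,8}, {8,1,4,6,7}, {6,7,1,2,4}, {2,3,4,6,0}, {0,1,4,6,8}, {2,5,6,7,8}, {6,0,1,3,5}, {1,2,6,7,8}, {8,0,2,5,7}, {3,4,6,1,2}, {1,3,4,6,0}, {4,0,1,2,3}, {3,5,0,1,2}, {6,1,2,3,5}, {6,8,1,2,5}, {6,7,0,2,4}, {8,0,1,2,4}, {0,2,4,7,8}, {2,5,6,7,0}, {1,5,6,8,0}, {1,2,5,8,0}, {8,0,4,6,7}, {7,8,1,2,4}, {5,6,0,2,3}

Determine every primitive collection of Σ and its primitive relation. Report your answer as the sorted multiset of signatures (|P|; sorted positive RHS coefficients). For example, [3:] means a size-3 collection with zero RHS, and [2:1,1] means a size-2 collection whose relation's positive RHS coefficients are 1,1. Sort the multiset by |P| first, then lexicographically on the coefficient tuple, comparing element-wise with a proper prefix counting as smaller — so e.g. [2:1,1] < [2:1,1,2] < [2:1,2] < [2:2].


Primitive collections (8):

  P={4,5}:  v_{4} + v_{5} = v_{0}  so sig = [2:1]
  P={3,8}:  v_{3} + v_{8} = v_{1} + v_{5}  so sig = [2:1,1]
  P={3,7}:  v_{3} + v_{7} = v_{2} + v_{4} + v_{6}  so sig = [2:1,1,1]
  P={1,5,7}:  v_{1} + v_{5} + v_{7} = 0  so sig = [3:]
  P={0,1,7}:  v_{0} + v_{1} + v_{7} = v_{4}  so sig = [3:1]
  P={2,4,6,8}:  v_{2} + v_{4} + v_{6} + v_{8} = 0  so sig = [4:]
  P={0,1,2,6}:  v_{0} + v_{1} + v_{2} + v_{6} = v_{3}  so sig = [4:1]
  P={0,2,6,8}:  v_{0} + v_{2} + v_{6} + v_{8} = v_{5}  so sig = [4:1]

Signatures (|P|; sorted positive RHS coefficients), sorted:
    |P|=2: 3 collections, coeffs (1), (1,1), (1,1,1)
    |P|=3: 2 collections, coeffs (), (1)
    |P|=4: 3 collections, coeffs (), (1), (1)


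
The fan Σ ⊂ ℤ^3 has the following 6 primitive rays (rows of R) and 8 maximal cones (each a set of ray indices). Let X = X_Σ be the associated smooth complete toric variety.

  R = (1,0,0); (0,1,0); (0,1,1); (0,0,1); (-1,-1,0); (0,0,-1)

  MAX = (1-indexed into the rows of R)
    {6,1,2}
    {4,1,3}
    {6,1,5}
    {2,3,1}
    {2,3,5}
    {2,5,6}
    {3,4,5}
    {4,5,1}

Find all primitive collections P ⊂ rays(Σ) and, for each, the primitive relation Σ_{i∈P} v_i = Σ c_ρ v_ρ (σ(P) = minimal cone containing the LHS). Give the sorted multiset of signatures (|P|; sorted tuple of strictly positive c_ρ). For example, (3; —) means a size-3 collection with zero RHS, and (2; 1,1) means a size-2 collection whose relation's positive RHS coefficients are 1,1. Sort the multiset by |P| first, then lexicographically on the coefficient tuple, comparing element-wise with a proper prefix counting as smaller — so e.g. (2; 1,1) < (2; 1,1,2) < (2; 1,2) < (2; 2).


|primitive collections| = 5. Relations:

  • {4,6}:  v_{4} + v_{6} = 0  so sig = (2; —)
  • {2,4}:  v_{2} + v_{4} = v_{3}  so sig = (2; 1)
  • {3,6}:  v_{3} + v_{6} = v_{2}  so sig = (2; 1)
  • {1,2,5}:  v_{1} + v_{2} + v_{5} = 0  so sig = (3; —)
  • {1,3,5}:  v_{1} + v_{3} + v_{5} = v_{4}  so sig = (3; 1)

Sorted signature multiset PRS(X):
    |P|=2: 3 collections, coeffs (), (1), (1)
    |P|=3: 2 collections, coeffs (), (1)


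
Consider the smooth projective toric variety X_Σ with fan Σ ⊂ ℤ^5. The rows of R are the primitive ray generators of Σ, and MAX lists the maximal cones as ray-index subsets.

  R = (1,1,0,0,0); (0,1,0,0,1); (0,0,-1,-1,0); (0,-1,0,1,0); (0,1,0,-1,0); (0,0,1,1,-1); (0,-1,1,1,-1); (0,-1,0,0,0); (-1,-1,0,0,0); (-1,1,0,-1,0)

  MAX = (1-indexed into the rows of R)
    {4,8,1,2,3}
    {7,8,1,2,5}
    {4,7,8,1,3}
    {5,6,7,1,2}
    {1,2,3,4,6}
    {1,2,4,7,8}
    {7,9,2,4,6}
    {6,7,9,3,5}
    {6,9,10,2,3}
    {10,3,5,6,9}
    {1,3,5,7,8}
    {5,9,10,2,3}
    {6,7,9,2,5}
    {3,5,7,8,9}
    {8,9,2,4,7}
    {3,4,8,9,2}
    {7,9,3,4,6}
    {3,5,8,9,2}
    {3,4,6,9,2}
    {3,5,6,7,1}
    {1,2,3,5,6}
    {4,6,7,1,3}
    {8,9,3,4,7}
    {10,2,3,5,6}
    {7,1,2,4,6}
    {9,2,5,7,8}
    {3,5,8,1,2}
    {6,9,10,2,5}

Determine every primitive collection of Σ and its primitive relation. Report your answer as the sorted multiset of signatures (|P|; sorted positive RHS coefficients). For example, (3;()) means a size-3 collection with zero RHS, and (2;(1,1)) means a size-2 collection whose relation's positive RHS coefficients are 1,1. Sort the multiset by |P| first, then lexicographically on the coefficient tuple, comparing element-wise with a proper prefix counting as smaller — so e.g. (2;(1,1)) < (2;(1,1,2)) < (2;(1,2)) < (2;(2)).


Σ has 9 primitive collections:

  P={1,9}:  v_{1} + v_{9} = 0 — sig = (2;())
  P={4,5}:  v_{4} + v_{5} = 0 — sig = (2;())
  P={6,8}:  v_{6} + v_{8} = v_{7} — sig = (2;(1))
  P={8,10}:  v_{8} + v_{10} = v_{5} + v_{9} — sig = (2;(1,1))
  P={7,10}:  v_{7} + v_{10} = v_{5} + v_{6} + v_{9} — sig = (2;(1,1,1))
  P={1,10}:  v_{1} + v_{10} = v_{2} + v_{3} + v_{5} + v_{6} — sig = (2;(1,1,1,1))
  P={4,10}:  v_{4} + v_{10} = v_{2} + v_{3} + v_{6} + v_{9} — sig = (2;(1,1,1,1))
  P={2,3,7}:  v_{2} + v_{3} + v_{7} = 0 — sig = (3;())
  P={2,3,5,6,9}:  v_{2} + v_{3} + v_{5} + v_{6} + v_{9} = v_{10} — sig = (5;(1))

Signatures (|P|; sorted positive RHS coefficients), sorted:
{ (2;()) ×2,  (2;(1)),  (2;(1,1)),  (2;(1,1,1)),  (2;(1,1,1,1)) ×2,  (3;()),  (5;(1)) }


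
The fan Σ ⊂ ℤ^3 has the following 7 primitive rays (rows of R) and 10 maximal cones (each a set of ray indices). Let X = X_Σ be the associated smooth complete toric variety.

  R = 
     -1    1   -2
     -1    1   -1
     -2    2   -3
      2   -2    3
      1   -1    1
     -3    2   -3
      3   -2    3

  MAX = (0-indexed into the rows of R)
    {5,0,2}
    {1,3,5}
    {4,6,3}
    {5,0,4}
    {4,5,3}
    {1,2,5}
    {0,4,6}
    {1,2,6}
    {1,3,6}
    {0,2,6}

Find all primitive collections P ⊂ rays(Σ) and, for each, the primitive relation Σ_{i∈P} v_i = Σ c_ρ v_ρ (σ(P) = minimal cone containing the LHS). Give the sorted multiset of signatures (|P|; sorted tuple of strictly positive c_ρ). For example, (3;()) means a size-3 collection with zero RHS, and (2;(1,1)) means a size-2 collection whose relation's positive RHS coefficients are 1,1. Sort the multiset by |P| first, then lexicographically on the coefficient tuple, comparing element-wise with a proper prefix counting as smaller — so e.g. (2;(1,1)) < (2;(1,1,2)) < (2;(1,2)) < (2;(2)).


Minimal non-faces — 6 found among 7 rays, 10 max cones:

  P={1,4}:  v_{1} + v_{4} = 0  →  sig = (2;())
  P={2,3}:  v_{2} + v_{3} = 0  →  sig = (2;())
  P={5,6}:  v_{5} + v_{6} = 0  →  sig = (2;())
  P={0,1}:  v_{0} + v_{1} = v_{2}  →  sig = (2;(1))
  P={0,3}:  v_{0} + v_{3} = v_{4}  →  sig = (2;(1))
  P={2,4}:  v_{2} + v_{4} = v_{0}  →  sig = (2;(1))

Sorted signature multiset PRS(X):
    |P|=2: 6 collections, coeffs (), (), (), (1), (1), (1)


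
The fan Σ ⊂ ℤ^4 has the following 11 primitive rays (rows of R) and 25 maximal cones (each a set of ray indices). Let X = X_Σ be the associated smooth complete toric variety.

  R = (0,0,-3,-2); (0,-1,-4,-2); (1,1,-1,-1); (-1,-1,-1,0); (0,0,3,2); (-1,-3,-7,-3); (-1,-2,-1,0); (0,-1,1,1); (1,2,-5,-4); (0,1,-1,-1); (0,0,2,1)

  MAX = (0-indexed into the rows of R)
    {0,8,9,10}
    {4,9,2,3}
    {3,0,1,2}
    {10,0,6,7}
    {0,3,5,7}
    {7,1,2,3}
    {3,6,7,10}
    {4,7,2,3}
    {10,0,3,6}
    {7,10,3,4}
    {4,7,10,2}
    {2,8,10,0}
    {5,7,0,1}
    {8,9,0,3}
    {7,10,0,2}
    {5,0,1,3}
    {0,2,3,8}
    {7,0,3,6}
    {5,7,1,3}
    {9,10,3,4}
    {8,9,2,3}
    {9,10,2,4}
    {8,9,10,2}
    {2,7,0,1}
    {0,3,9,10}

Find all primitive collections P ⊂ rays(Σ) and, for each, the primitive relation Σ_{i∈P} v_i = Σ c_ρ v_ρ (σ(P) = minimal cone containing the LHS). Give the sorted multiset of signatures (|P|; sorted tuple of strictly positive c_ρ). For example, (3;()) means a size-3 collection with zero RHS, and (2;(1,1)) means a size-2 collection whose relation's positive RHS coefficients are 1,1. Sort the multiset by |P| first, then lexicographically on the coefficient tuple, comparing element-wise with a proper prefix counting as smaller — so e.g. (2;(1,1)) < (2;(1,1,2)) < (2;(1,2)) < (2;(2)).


The 25 primitive collections of Σ (r=11, n=4):

  • {0,4}:  v_{0} + v_{4} = 0  →  sig = (2;())
  • {7,9}:  v_{7} + v_{9} = 0  →  sig = (2;())
  • {1,10}:  v_{1} + v_{10} = v_{0} + v_{7}  →  sig = (2;(1,1))
  • {2,6}:  v_{2} + v_{6} = v_{0} + v_{7}  →  sig = (2;(1,1))
  • {4,8}:  v_{4} + v_{8} = v_{2} + v_{9}  →  sig = (2;(1,1))
  • {7,8}:  v_{7} + v_{8} = v_{0} + v_{2}  →  sig = (2;(1,1))
  • {1,4}:  v_{1} + v_{4} = v_{2} + v_{3} + v_{7}  →  sig = (2;(1,1,1))
  • {1,9}:  v_{1} + v_{9} = v_{0} + v_{2} + v_{3}  →  sig = (2;(1,1,1))
  • {4,5}:  v_{4} + v_{5} = v_{1} + v_{3} + v_{7}  →  sig = (2;(1,1,1))
  • {4,6}:  v_{4} + v_{6} = v_{3} + v_{7} + v_{10}  →  sig = (2;(1,1,1))
  • {5,9}:  v_{5} + v_{9} = v_{0} + v_{1} + v_{3}  →  sig = (2;(1,1,1))
  • {6,9}:  v_{6} + v_{9} = v_{0} + v_{3} + v_{10}  →  sig = (2;(1,1,1))
  • {5,8}:  v_{5} + v_{8} = 2·v_{0} + v_{1} + v_{2} + v_{3}  →  sig = (2;(1,1,1,2))
  • {1,6}:  v_{1} + v_{6} = 2·v_{0} + v_{3} + 2·v_{7}  →  sig = (2;(1,2,2))
  • {1,8}:  v_{1} + v_{8} = 2·v_{0} + 2·v_{2} + v_{3}  →  sig = (2;(1,2,2))
  • {5,10}:  v_{5} + v_{10} = 2·v_{0} + v_{3} + 2·v_{7}  →  sig = (2;(1,2,2))
  • {2,5}:  v_{2} + v_{5} = 2·v_{1}  →  sig = (2;(2))
  • {6,8}:  v_{6} + v_{8} = 2·v_{0}  →  sig = (2;(2))
  • {5,6}:  v_{5} + v_{6} = 3·v_{0} + 2·v_{3} + 3·v_{7}  →  sig = (2;(2,3,3))
  • {2,3,10}:  v_{2} + v_{3} + v_{10} = 0  →  sig = (3;())
  • {0,2,9}:  v_{0} + v_{2} + v_{9} = v_{8}  →  sig = (3;(1))
  • {3,8,10}:  v_{3} + v_{8} + v_{10} = v_{0} + v_{9}  →  sig = (3;(1,1))
  • {0,1,3,7}:  v_{0} + v_{1} + v_{3} + v_{7} = v_{5}  →  sig = (4;(1))
  • {0,2,3,7}:  v_{0} + v_{2} + v_{3} + v_{7} = v_{1}  →  sig = (4;(1))
  • {0,3,7,10}:  v_{0} + v_{3} + v_{7} + v_{10} = v_{6}  →  sig = (4;(1))

so the primitive-relation signature multiset is
[(2;()), (2;()), (2;(1,1)), (2;(1,1)), (2;(1,1)), (2;(1,1)), (2;(1,1,1)), (2;(1,1,1)), (2;(1,1,1)), (2;(1,1,1)), (2;(1,1,1)), (2;(1,1,1)), (2;(1,1,1,2)), (2;(1,2,2)), (2;(1,2,2)), (2;(1,2,2)), (2;(2)), (2;(2)), (2;(2,3,3)), (3;()), (3;(1)), (3;(1,1)), (4;(1)), (4;(1)), (4;(1))]
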